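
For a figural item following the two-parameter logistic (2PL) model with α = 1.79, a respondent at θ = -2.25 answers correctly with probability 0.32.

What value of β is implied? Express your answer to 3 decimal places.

P(θ) = 1 / (1 + exp(−α(θ − β)))
logit(0.32) = ln(0.32/0.68) = -0.7538
β = θ − logit/(α) = -2.25 − (-0.7538)/1.7900 = -1.8289

-1.829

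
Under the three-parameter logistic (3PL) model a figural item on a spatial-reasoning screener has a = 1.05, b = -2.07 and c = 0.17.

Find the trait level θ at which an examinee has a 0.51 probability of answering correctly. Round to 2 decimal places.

P(θ) = c + (1 − c) · 1 / (1 + exp(−a(θ − b)))
Remove guessing floor: (0.51 − 0.17)/(1 − 0.17) = 0.4096
logit = ln(0.4096/0.5904) = -0.3655
θ = b + logit/(a) = -2.07 + (-0.3655)/1.0500 = -2.4181

-2.42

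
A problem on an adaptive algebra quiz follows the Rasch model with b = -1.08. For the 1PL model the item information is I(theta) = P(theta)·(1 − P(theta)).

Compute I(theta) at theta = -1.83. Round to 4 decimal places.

P = 1/(1+e^{0.7500}) = 0.3208
P(1−P) = 0.3208 × 0.6792 = 0.2179
I = P(1−P) = 0.21789

0.2179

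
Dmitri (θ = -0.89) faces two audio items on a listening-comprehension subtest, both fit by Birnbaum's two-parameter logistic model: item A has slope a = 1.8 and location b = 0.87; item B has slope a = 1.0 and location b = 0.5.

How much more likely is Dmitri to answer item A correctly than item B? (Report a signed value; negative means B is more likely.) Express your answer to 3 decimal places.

-0.159

P(θ) = 1 / (1 + exp(−a(θ − b)))
P_A = 0.0404
P_B = 0.1994
P_A − P_B = -0.1590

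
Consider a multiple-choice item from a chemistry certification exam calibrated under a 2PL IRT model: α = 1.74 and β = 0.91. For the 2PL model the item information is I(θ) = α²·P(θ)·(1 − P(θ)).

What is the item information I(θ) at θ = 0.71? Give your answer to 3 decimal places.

0.734

P = 1/(1+e^{0.3480}) = 0.4139
P(1−P) = 0.4139 × 0.5861 = 0.2426
I = α² × P(1−P) = 1.74² × 0.2426 = 0.73444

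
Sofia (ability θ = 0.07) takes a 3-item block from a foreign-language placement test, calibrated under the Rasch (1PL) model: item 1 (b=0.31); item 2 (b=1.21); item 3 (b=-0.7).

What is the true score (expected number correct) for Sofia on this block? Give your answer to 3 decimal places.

P(θ) = 1 / (1 + exp(−(θ − b)))
P_1 = 1/(1+e^{0.2400}) = 0.4403
P_2 = 1/(1+e^{1.1400}) = 0.2423
P_3 = 1/(1+e^{-0.7700}) = 0.6835
E[score] = 0.4403 + 0.2423 + 0.6835 = 1.3661

1.366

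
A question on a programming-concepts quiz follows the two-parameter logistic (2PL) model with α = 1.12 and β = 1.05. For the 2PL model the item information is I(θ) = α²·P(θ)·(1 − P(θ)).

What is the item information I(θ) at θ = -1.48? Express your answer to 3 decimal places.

P = 1/(1+e^{2.8336}) = 0.0555
P(1−P) = 0.0555 × 0.9445 = 0.0525
I = α² × P(1−P) = 1.12² × 0.0525 = 0.06579

0.066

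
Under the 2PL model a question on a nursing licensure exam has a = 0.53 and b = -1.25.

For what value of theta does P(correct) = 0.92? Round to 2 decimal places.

3.36

P(theta) = 1 / (1 + exp(−a(theta − b)))
logit = ln(0.9200/0.0800) = 2.4423
theta = b + logit/(a) = -1.25 + 2.4423/0.5300 = 3.3582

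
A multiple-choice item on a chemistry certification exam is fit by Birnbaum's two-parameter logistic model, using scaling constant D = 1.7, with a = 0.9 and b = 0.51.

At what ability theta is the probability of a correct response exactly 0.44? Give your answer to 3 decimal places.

0.352

P(theta) = 1 / (1 + exp(−D·a(theta − b)))
logit = ln(0.4400/0.5600) = -0.2412
theta = b + logit/(1.7·a) = 0.51 + (-0.2412)/1.5300 = 0.3524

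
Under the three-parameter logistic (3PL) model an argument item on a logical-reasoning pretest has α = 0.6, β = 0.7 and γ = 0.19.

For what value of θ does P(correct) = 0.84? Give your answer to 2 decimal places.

P(θ) = γ + (1 − γ) · 1 / (1 + exp(−α(θ − β)))
Remove guessing floor: (0.84 − 0.19)/(1 − 0.19) = 0.8025
logit = ln(0.8025/0.1975) = 1.4018
θ = β + logit/(α) = 0.7 + 1.4018/0.6000 = 3.0363

3.04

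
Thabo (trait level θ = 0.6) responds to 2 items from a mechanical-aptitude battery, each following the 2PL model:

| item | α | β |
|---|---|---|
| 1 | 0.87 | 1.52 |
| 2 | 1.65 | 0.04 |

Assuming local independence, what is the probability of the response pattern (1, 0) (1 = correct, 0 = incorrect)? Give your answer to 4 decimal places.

0.0881

P(θ) = 1 / (1 + exp(−α(θ − β)))
P_1 = 1/(1+e^{0.8004}) = 0.3099
P_2 = 1/(1+e^{-0.9240}) = 0.7159
L = P_1 × (1−P_2) = 0.3099 × 0.2841 = 0.08807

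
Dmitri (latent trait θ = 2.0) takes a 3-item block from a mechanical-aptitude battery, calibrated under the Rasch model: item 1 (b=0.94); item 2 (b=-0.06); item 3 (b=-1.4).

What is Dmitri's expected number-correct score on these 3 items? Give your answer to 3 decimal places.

2.597

P(θ) = 1 / (1 + exp(−(θ − b)))
P_1 = 1/(1+e^{-1.0600}) = 0.7427
P_2 = 1/(1+e^{-2.0600}) = 0.8870
P_3 = 1/(1+e^{-3.4000}) = 0.9677
E[score] = 0.7427 + 0.8870 + 0.9677 = 2.5973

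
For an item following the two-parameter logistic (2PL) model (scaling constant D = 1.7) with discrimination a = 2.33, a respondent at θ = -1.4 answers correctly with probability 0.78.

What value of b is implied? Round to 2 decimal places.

P(θ) = 1 / (1 + exp(−D·a(θ − b)))
logit(0.78) = ln(0.78/0.22) = 1.2657
b = θ − logit/(1.7·a) = -1.4 − 1.2657/3.9610 = -1.7195

-1.72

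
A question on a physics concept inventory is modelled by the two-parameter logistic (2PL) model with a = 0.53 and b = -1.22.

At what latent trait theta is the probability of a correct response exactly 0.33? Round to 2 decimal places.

-2.56

P(theta) = 1 / (1 + exp(−a(theta − b)))
logit = ln(0.3300/0.6700) = -0.7082
theta = b + logit/(a) = -1.22 + (-0.7082)/0.5300 = -2.5562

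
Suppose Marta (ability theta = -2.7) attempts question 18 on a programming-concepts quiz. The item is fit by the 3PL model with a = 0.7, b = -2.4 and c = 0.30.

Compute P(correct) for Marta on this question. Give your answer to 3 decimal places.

0.613

P(theta) = c + (1 − c) · 1 / (1 + exp(−a(theta − b)))
Exponent: 0.7 × (-2.7 − (-2.4)) = -0.2100
1/(1 + e^{0.2100}) = 0.4477
P = 0.30 + 0.70 × 0.4477 = 0.6134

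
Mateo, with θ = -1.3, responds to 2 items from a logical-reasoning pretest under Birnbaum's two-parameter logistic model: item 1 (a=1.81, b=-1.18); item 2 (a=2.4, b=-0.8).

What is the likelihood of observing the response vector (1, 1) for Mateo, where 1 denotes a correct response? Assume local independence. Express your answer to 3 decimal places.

0.103

P(θ) = 1 / (1 + exp(−a(θ − b)))
P_1 = 1/(1+e^{0.2172}) = 0.4459
P_2 = 1/(1+e^{1.2000}) = 0.2315
L = P_1 × P_2 = 0.4459 × 0.2315 = 0.10322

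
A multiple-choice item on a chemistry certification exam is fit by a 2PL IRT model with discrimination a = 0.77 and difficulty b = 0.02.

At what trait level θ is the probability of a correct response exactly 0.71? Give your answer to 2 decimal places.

P(θ) = 1 / (1 + exp(−a(θ − b)))
logit = ln(0.7100/0.2900) = 0.8954
θ = b + logit/(a) = 0.02 + 0.8954/0.7700 = 1.1828

1.18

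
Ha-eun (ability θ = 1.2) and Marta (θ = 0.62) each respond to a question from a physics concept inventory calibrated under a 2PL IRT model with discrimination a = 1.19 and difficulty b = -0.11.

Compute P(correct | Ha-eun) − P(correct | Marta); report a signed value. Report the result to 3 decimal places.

0.122

P(θ) = 1 / (1 + exp(−a(θ − b)))
P(Ha-eun) = 0.8262  [exponent 1.5589]
P(Marta) = 0.7045  [exponent 0.8687]
Difference = 0.8262 − 0.7045 = 0.1217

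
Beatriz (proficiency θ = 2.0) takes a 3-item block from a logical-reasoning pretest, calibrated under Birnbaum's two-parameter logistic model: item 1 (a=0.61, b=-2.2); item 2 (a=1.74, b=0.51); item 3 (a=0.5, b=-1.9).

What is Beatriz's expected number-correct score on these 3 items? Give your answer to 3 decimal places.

2.734

P(θ) = 1 / (1 + exp(−a(θ − b)))
P_1 = 1/(1+e^{-2.5620}) = 0.9284
P_2 = 1/(1+e^{-2.5926}) = 0.9304
P_3 = 1/(1+e^{-1.9500}) = 0.8754
E[score] = 0.9284 + 0.9304 + 0.8754 = 2.7342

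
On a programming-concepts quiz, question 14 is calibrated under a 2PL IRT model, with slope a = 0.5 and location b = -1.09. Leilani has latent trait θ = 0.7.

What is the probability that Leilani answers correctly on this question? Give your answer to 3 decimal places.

0.710

P(θ) = 1 / (1 + exp(−a(θ − b)))
Exponent: 0.5 × (0.7 − (-1.09)) = 0.8950
1/(1 + e^{-0.8950}) = 0.7099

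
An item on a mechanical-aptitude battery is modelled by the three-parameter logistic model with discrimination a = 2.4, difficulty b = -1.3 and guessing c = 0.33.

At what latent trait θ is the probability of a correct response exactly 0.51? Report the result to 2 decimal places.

P(θ) = c + (1 − c) · 1 / (1 + exp(−a(θ − b)))
Remove guessing floor: (0.51 − 0.33)/(1 − 0.33) = 0.2687
logit = ln(0.2687/0.7313) = -1.0014
θ = b + logit/(a) = -1.3 + (-1.0014)/2.4000 = -1.7173

-1.72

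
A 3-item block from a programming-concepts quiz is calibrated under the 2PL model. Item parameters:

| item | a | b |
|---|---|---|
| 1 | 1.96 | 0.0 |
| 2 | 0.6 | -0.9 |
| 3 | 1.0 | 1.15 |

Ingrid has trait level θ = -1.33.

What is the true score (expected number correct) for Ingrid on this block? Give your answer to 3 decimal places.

0.582

P(θ) = 1 / (1 + exp(−a(θ − b)))
P_1 = 1/(1+e^{2.6068}) = 0.0687
P_2 = 1/(1+e^{0.2580}) = 0.4359
P_3 = 1/(1+e^{2.4800}) = 0.0773
E[score] = 0.0687 + 0.4359 + 0.0773 = 0.5818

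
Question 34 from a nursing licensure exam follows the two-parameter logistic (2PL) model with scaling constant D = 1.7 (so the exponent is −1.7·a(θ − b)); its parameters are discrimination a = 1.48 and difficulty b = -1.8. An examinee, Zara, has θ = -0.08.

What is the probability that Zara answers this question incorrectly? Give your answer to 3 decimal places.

P(θ) = 1 / (1 + exp(−D·a(θ − b)))
Exponent: 1.7 × 1.48 × (-0.08 − (-1.8)) = 4.3275
1/(1 + e^{-4.3275}) = 0.9870
P = 0.9870
P(incorrect) = 1 − 0.9870 = 0.0130

0.013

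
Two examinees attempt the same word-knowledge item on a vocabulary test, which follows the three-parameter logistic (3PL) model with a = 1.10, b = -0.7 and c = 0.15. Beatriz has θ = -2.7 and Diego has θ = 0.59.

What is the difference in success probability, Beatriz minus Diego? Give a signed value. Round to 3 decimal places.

-0.600

P(θ) = c + (1 − c) · 1 / (1 + exp(−a(θ − b)))
P(Beatriz) = 0.2348  [exponent -2.2000]
P(Diego) = 0.8344  [exponent 1.4190]
Difference = 0.2348 − 0.8344 = -0.5996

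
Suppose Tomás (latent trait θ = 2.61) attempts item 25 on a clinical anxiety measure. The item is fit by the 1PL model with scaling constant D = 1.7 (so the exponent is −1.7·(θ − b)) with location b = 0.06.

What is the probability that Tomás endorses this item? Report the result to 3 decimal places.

0.987

P(θ) = 1 / (1 + exp(−D·(θ − b)))
Exponent: 1.7 × (2.61 − 0.06) = 4.3350
1/(1 + e^{-4.3350}) = 0.9871
P = 0.9871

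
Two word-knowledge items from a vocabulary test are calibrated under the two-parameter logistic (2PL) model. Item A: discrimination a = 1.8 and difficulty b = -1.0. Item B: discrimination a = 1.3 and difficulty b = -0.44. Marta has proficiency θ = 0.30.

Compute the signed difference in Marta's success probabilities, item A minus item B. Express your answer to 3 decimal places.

0.189

P(θ) = 1 / (1 + exp(−a(θ − b)))
P_A = 0.9121
P_B = 0.7235
P_A − P_B = 0.1886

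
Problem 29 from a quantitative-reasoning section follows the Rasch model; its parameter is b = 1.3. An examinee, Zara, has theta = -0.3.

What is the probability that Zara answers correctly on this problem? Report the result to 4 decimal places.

0.1680

P(theta) = 1 / (1 + exp(−(theta − b)))
Exponent: (-0.3 − 1.3) = -1.6000
1/(1 + e^{1.6000}) = 0.1680
P = 0.1680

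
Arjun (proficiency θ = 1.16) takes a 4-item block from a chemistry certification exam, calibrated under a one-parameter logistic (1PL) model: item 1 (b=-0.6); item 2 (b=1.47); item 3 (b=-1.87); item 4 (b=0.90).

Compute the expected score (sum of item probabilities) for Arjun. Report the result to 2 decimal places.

2.79

P(θ) = 1 / (1 + exp(−(θ − b)))
P_1 = 1/(1+e^{-1.7600}) = 0.8532
P_2 = 1/(1+e^{0.3100}) = 0.4231
P_3 = 1/(1+e^{-3.0300}) = 0.9539
P_4 = 1/(1+e^{-0.2600}) = 0.5646
E[score] = 0.8532 + 0.4231 + 0.9539 + 0.5646 = 2.7949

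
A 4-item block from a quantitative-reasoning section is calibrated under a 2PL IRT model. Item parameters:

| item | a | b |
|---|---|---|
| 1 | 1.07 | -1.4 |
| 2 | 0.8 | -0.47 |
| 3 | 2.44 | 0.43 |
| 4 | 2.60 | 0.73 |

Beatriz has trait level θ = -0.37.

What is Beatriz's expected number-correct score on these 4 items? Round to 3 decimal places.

P(θ) = 1 / (1 + exp(−a(θ − b)))
P_1 = 1/(1+e^{-1.1021}) = 0.7507
P_2 = 1/(1+e^{-0.0800}) = 0.5200
P_3 = 1/(1+e^{1.9520}) = 0.1243
P_4 = 1/(1+e^{2.8600}) = 0.0542
E[score] = 0.7507 + 0.5200 + 0.1243 + 0.0542 = 1.4491

1.449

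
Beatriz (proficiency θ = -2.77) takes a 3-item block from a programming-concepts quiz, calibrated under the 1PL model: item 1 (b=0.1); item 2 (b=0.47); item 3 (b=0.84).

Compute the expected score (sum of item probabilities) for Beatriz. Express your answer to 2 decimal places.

0.12

P(θ) = 1 / (1 + exp(−(θ − b)))
P_1 = 1/(1+e^{2.8700}) = 0.0537
P_2 = 1/(1+e^{3.2400}) = 0.0377
P_3 = 1/(1+e^{3.6100}) = 0.0263
E[score] = 0.0537 + 0.0377 + 0.0263 = 0.1177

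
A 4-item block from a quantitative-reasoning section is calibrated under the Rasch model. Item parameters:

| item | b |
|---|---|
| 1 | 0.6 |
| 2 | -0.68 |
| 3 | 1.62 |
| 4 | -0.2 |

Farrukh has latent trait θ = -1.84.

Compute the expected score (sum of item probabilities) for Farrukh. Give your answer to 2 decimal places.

0.51

P(θ) = 1 / (1 + exp(−(θ − b)))
P_1 = 1/(1+e^{2.4400}) = 0.0802
P_2 = 1/(1+e^{1.1600}) = 0.2387
P_3 = 1/(1+e^{3.4600}) = 0.0305
P_4 = 1/(1+e^{1.6400}) = 0.1625
E[score] = 0.0802 + 0.2387 + 0.0305 + 0.1625 = 0.5118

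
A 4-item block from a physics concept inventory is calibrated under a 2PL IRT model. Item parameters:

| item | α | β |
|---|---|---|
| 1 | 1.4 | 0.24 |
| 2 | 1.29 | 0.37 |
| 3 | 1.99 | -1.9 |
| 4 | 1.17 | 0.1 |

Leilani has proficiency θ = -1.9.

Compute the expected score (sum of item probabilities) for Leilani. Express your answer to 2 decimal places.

P(θ) = 1 / (1 + exp(−α(θ − β)))
P_1 = 1/(1+e^{2.9960}) = 0.0476
P_2 = 1/(1+e^{2.9283}) = 0.0508
P_3 = 1/(1+e^{0.0000}) = 0.5000
P_4 = 1/(1+e^{2.3400}) = 0.0879
E[score] = 0.0476 + 0.0508 + 0.5000 + 0.0879 = 0.6862

0.69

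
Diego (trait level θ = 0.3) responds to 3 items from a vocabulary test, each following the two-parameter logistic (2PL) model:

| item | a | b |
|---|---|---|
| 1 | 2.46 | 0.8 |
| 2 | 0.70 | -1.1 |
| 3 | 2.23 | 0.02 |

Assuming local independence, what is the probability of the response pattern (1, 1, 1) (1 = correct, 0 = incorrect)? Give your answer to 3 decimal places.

P(θ) = 1 / (1 + exp(−a(θ − b)))
P_1 = 1/(1+e^{1.2300}) = 0.2262
P_2 = 1/(1+e^{-0.9800}) = 0.7271
P_3 = 1/(1+e^{-0.6244}) = 0.6512
L = P_1 × P_2 × P_3 = 0.2262 × 0.7271 × 0.6512 = 0.10710

0.107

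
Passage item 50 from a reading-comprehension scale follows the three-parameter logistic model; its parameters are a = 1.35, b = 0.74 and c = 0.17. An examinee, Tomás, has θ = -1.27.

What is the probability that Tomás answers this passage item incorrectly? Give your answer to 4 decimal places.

0.7784

P(θ) = c + (1 − c) · 1 / (1 + exp(−a(θ − b)))
Exponent: 1.35 × (-1.27 − 0.74) = -2.7135
1/(1 + e^{2.7135}) = 0.0622
P = 0.17 + 0.83 × 0.0622 = 0.2216
P(incorrect) = 1 − 0.2216 = 0.7784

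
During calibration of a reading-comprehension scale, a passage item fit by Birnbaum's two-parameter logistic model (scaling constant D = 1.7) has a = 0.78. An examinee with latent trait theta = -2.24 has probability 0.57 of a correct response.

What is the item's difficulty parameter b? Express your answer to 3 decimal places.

-2.453

P(theta) = 1 / (1 + exp(−D·a(theta − b)))
logit(0.57) = ln(0.57/0.43) = 0.2819
b = theta − logit/(1.7·a) = -2.24 − 0.2819/1.3260 = -2.4526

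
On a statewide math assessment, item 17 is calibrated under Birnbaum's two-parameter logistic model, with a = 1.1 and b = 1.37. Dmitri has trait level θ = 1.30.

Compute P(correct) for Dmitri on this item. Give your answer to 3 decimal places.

P(θ) = 1 / (1 + exp(−a(θ − b)))
Exponent: 1.1 × (1.30 − 1.37) = -0.0770
1/(1 + e^{0.0770}) = 0.4808

0.481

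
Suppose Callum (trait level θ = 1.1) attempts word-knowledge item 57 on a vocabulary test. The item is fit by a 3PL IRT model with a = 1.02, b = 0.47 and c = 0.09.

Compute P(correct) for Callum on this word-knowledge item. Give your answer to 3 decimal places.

P(θ) = c + (1 − c) · 1 / (1 + exp(−a(θ − b)))
Exponent: 1.02 × (1.1 − 0.47) = 0.6426
1/(1 + e^{-0.6426}) = 0.6553
P = 0.09 + 0.91 × 0.6553 = 0.6864

0.686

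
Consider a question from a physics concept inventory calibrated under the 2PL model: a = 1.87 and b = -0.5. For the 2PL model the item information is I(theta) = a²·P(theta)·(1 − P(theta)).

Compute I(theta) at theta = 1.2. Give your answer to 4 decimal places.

P = 1/(1+e^{-3.1790}) = 0.9600
P(1−P) = 0.9600 × 0.0400 = 0.0384
I = a² × P(1−P) = 1.87² × 0.0384 = 0.13416

0.1342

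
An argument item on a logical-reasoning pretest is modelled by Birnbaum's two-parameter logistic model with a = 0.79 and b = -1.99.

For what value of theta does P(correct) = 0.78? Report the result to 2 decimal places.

-0.39

P(theta) = 1 / (1 + exp(−a(theta − b)))
logit = ln(0.7800/0.2200) = 1.2657
theta = b + logit/(a) = -1.99 + 1.2657/0.7900 = -0.3879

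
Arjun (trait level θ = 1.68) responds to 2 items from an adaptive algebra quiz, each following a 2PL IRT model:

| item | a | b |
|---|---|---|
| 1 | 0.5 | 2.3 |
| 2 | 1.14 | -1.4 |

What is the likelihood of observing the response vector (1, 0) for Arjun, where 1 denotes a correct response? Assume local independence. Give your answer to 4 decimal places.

P(θ) = 1 / (1 + exp(−a(θ − b)))
P_1 = 1/(1+e^{0.3100}) = 0.4231
P_2 = 1/(1+e^{-3.5112}) = 0.9710
L = P_1 × (1−P_2) = 0.4231 × 0.0290 = 0.01227

0.0123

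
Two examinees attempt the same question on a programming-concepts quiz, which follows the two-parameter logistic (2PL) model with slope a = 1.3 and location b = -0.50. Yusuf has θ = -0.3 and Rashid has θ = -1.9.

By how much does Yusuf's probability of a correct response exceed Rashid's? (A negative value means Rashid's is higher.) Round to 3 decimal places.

P(θ) = 1 / (1 + exp(−a(θ − b)))
P(Yusuf) = 0.5646  [exponent 0.2600]
P(Rashid) = 0.1394  [exponent -1.8200]
Difference = 0.5646 − 0.1394 = 0.4252

0.425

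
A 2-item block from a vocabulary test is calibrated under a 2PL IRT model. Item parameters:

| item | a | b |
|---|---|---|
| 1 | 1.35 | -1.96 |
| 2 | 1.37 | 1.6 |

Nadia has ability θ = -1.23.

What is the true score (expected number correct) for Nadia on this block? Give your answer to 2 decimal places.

P(θ) = 1 / (1 + exp(−a(θ − b)))
P_1 = 1/(1+e^{-0.9855}) = 0.7282
P_2 = 1/(1+e^{3.8771}) = 0.0203
E[score] = 0.7282 + 0.0203 = 0.7485

0.75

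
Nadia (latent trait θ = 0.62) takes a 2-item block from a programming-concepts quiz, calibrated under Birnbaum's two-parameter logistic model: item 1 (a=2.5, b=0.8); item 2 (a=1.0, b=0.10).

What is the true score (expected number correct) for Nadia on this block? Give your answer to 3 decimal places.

P(θ) = 1 / (1 + exp(−a(θ − b)))
P_1 = 1/(1+e^{0.4500}) = 0.3894
P_2 = 1/(1+e^{-0.5200}) = 0.6271
E[score] = 0.3894 + 0.6271 = 1.0165

1.017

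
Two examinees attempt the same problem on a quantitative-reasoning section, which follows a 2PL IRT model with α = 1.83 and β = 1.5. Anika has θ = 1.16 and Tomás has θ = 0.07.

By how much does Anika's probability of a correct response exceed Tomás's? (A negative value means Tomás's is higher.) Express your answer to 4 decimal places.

0.2812

P(θ) = 1 / (1 + exp(−α(θ − β)))
P(Anika) = 0.3493  [exponent -0.6222]
P(Tomás) = 0.0681  [exponent -2.6169]
Difference = 0.3493 − 0.0681 = 0.2812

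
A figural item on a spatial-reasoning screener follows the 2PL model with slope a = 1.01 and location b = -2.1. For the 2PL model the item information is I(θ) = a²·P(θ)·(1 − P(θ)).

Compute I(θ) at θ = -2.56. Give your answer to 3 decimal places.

P = 1/(1+e^{0.4646}) = 0.3859
P(1−P) = 0.3859 × 0.6141 = 0.2370
I = a² × P(1−P) = 1.01² × 0.2370 = 0.24174

0.242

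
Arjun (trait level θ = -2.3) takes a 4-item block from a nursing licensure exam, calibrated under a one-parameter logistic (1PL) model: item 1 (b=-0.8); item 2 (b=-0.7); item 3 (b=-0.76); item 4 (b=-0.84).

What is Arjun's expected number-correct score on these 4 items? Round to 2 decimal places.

0.72

P(θ) = 1 / (1 + exp(−(θ − b)))
P_1 = 1/(1+e^{1.5000}) = 0.1824
P_2 = 1/(1+e^{1.6000}) = 0.1680
P_3 = 1/(1+e^{1.5400}) = 0.1765
P_4 = 1/(1+e^{1.4600}) = 0.1885
E[score] = 0.1824 + 0.1680 + 0.1765 + 0.1885 = 0.7154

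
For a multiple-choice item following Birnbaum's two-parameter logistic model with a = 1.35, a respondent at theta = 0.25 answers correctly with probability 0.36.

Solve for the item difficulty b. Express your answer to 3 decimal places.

0.676

P(theta) = 1 / (1 + exp(−a(theta − b)))
logit(0.36) = ln(0.36/0.64) = -0.5754
b = theta − logit/(a) = 0.25 − (-0.5754)/1.3500 = 0.6762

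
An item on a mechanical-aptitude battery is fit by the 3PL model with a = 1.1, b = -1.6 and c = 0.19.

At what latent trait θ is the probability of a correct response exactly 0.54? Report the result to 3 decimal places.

-1.848

P(θ) = c + (1 − c) · 1 / (1 + exp(−a(θ − b)))
Remove guessing floor: (0.54 − 0.19)/(1 − 0.19) = 0.4321
logit = ln(0.4321/0.5679) = -0.2733
θ = b + logit/(a) = -1.6 + (-0.2733)/1.1000 = -1.8484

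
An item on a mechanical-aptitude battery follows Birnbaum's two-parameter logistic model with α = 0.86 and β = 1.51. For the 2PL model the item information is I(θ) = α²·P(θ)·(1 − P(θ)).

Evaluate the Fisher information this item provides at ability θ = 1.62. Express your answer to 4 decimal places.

0.1845

P = 1/(1+e^{-0.0946}) = 0.5236
P(1−P) = 0.5236 × 0.4764 = 0.2494
I = α² × P(1−P) = 0.86² × 0.2494 = 0.18449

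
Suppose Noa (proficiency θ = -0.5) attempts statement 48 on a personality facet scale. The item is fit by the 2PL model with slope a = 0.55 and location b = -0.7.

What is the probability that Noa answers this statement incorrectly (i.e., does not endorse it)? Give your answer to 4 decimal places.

0.4725

P(θ) = 1 / (1 + exp(−a(θ − b)))
Exponent: 0.55 × (-0.5 − (-0.7)) = 0.1100
1/(1 + e^{-0.1100}) = 0.5275
P(incorrect) = 1 − 0.5275 = 0.4725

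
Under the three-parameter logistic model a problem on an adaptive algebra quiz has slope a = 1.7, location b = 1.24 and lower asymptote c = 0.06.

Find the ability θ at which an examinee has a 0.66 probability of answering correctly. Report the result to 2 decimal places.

1.57

P(θ) = c + (1 − c) · 1 / (1 + exp(−a(θ − b)))
Remove guessing floor: (0.66 − 0.06)/(1 − 0.06) = 0.6383
logit = ln(0.6383/0.3617) = 0.5680
θ = b + logit/(a) = 1.24 + 0.5680/1.7000 = 1.5741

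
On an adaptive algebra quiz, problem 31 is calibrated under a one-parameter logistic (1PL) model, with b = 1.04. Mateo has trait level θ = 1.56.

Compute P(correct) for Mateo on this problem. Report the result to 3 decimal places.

0.627

P(θ) = 1 / (1 + exp(−(θ − b)))
Exponent: (1.56 − 1.04) = 0.5200
1/(1 + e^{-0.5200}) = 0.6271
P = 0.6271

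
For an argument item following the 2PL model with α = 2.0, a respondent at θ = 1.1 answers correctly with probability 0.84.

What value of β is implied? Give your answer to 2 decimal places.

P(θ) = 1 / (1 + exp(−α(θ − β)))
logit(0.84) = ln(0.84/0.16) = 1.6582
β = θ − logit/(α) = 1.1 − 1.6582/2.0000 = 0.2709

0.27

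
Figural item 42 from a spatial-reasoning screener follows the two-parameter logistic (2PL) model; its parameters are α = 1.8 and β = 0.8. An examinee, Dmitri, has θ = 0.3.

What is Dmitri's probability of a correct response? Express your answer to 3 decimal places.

0.289

P(θ) = 1 / (1 + exp(−α(θ − β)))
Exponent: 1.8 × (0.3 − 0.8) = -0.9000
1/(1 + e^{0.9000}) = 0.2891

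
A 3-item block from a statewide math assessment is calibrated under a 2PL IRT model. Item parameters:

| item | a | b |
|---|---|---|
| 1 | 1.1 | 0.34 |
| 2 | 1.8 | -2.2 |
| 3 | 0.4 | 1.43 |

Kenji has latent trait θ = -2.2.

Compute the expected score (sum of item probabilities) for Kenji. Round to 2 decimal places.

P(θ) = 1 / (1 + exp(−a(θ − b)))
P_1 = 1/(1+e^{2.7940}) = 0.0576
P_2 = 1/(1+e^{0.0000}) = 0.5000
P_3 = 1/(1+e^{1.4520}) = 0.1897
E[score] = 0.0576 + 0.5000 + 0.1897 = 0.7473

0.75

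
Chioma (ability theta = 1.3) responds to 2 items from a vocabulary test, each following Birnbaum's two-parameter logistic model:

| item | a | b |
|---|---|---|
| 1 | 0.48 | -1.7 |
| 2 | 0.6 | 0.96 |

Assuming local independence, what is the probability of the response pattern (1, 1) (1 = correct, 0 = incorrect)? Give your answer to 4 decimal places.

P(theta) = 1 / (1 + exp(−a(theta − b)))
P_1 = 1/(1+e^{-1.4400}) = 0.8085
P_2 = 1/(1+e^{-0.2040}) = 0.5508
L = P_1 × P_2 = 0.8085 × 0.5508 = 0.44532

0.4453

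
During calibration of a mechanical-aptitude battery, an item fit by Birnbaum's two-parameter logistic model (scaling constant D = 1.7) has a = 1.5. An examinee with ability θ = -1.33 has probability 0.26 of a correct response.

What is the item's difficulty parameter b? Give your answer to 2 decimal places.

P(θ) = 1 / (1 + exp(−D·a(θ − b)))
logit(0.26) = ln(0.26/0.74) = -1.0460
b = θ − logit/(1.7·a) = -1.33 − (-1.0460)/2.5500 = -0.9198

-0.92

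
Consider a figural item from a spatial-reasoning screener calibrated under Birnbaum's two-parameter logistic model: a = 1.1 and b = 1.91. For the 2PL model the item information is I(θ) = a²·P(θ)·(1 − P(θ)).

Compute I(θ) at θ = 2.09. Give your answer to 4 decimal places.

0.2996

P = 1/(1+e^{-0.1980}) = 0.5493
P(1−P) = 0.5493 × 0.4507 = 0.2476
I = a² × P(1−P) = 1.1² × 0.2476 = 0.29955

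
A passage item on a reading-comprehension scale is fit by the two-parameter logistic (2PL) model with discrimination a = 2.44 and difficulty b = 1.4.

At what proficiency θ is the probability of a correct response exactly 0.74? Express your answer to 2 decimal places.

P(θ) = 1 / (1 + exp(−a(θ − b)))
logit = ln(0.7400/0.2600) = 1.0460
θ = b + logit/(a) = 1.4 + 1.0460/2.4400 = 1.8287

1.83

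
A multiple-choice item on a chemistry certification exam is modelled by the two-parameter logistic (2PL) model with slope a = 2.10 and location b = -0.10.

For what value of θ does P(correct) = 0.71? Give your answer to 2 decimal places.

0.33

P(θ) = 1 / (1 + exp(−a(θ − b)))
logit = ln(0.7100/0.2900) = 0.8954
θ = b + logit/(a) = -0.10 + 0.8954/2.1000 = 0.3264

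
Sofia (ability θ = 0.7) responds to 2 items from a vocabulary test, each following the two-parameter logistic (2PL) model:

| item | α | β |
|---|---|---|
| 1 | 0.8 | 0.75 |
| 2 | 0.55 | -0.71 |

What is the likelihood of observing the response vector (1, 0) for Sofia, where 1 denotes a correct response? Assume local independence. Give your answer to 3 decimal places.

0.154

P(θ) = 1 / (1 + exp(−α(θ − β)))
P_1 = 1/(1+e^{0.0400}) = 0.4900
P_2 = 1/(1+e^{-0.7755}) = 0.6847
L = P_1 × (1−P_2) = 0.4900 × 0.3153 = 0.15449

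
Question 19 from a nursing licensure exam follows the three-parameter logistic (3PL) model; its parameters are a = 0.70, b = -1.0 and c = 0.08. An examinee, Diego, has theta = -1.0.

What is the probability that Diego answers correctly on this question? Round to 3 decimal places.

P(theta) = c + (1 − c) · 1 / (1 + exp(−a(theta − b)))
Exponent: 0.70 × (-1.0 − (-1.0)) = 0.0000
1/(1 + e^{0.0000}) = 0.5000
P = 0.08 + 0.92 × 0.5000 = 0.5400

0.540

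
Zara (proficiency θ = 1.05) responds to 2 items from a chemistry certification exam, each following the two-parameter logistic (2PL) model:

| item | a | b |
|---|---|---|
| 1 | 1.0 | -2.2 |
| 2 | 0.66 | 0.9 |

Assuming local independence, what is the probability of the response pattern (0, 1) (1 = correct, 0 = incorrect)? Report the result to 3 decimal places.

0.020

P(θ) = 1 / (1 + exp(−a(θ − b)))
P_1 = 1/(1+e^{-3.2500}) = 0.9627
P_2 = 1/(1+e^{-0.0990}) = 0.5247
L = (1−P_1) × P_2 = 0.0373 × 0.5247 = 0.01959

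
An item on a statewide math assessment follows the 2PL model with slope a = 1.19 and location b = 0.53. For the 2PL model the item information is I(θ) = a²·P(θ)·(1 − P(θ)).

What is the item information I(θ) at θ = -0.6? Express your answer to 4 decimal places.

P = 1/(1+e^{1.3447}) = 0.2067
P(1−P) = 0.2067 × 0.7933 = 0.1640
I = a² × P(1−P) = 1.19² × 0.1640 = 0.23224

0.2322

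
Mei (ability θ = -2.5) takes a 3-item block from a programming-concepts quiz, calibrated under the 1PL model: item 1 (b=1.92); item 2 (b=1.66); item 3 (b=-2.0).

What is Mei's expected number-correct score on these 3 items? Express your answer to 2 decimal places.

P(θ) = 1 / (1 + exp(−(θ − b)))
P_1 = 1/(1+e^{4.4200}) = 0.0119
P_2 = 1/(1+e^{4.1600}) = 0.0154
P_3 = 1/(1+e^{0.5000}) = 0.3775
E[score] = 0.0119 + 0.0154 + 0.3775 = 0.4048

0.40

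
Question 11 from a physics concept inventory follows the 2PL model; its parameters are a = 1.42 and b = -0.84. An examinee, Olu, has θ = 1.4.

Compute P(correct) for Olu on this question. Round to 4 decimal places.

0.9601

P(θ) = 1 / (1 + exp(−a(θ − b)))
Exponent: 1.42 × (1.4 − (-0.84)) = 3.1808
1/(1 + e^{-3.1808}) = 0.9601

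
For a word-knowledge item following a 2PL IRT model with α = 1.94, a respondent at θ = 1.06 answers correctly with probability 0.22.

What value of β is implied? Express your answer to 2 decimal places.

1.71

P(θ) = 1 / (1 + exp(−α(θ − β)))
logit(0.22) = ln(0.22/0.78) = -1.2657
β = θ − logit/(α) = 1.06 − (-1.2657)/1.9400 = 1.7124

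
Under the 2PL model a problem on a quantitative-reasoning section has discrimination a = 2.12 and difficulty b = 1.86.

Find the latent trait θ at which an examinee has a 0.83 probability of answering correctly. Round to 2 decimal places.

2.61

P(θ) = 1 / (1 + exp(−a(θ − b)))
logit = ln(0.8300/0.1700) = 1.5856
θ = b + logit/(a) = 1.86 + 1.5856/2.1200 = 2.6079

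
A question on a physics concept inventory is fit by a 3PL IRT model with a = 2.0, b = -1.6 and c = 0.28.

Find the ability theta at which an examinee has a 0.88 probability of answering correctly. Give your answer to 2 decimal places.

P(theta) = c + (1 − c) · 1 / (1 + exp(−a(theta − b)))
Remove guessing floor: (0.88 − 0.28)/(1 − 0.28) = 0.8333
logit = ln(0.8333/0.1667) = 1.6094
theta = b + logit/(a) = -1.6 + 1.6094/2.0000 = -0.7953

-0.80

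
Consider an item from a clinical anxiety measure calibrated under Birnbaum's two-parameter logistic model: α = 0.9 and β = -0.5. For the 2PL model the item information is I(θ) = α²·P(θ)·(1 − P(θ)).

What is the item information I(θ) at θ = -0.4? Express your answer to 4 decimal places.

0.2021

P = 1/(1+e^{-0.0900}) = 0.5225
P(1−P) = 0.5225 × 0.4775 = 0.2495
I = α² × P(1−P) = 0.9² × 0.2495 = 0.20209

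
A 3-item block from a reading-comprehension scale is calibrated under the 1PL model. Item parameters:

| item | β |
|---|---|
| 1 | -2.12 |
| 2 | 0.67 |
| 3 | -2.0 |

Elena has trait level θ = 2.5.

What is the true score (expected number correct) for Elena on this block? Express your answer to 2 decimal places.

P(θ) = 1 / (1 + exp(−(θ − β)))
P_1 = 1/(1+e^{-4.6200}) = 0.9902
P_2 = 1/(1+e^{-1.8300}) = 0.8618
P_3 = 1/(1+e^{-4.5000}) = 0.9890
E[score] = 0.9902 + 0.8618 + 0.9890 = 2.8410

2.84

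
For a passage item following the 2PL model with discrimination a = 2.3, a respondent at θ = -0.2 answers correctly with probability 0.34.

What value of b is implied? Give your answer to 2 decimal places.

0.09

P(θ) = 1 / (1 + exp(−a(θ − b)))
logit(0.34) = ln(0.34/0.66) = -0.6633
b = θ − logit/(a) = -0.2 − (-0.6633)/2.3000 = 0.0884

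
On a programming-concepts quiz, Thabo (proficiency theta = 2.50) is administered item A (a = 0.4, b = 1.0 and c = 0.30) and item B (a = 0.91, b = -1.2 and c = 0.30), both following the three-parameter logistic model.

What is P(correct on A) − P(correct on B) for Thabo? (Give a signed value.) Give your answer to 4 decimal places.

P(theta) = c + (1 − c) · 1 / (1 + exp(−a(theta − b)))
P_A = 0.7520
P_B = 0.9767
P_A − P_B = -0.2247

-0.2247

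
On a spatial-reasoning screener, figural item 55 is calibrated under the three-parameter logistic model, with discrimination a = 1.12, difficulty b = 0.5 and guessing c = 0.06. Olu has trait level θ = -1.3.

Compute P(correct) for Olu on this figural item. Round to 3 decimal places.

0.170

P(θ) = c + (1 − c) · 1 / (1 + exp(−a(θ − b)))
Exponent: 1.12 × (-1.3 − 0.5) = -2.0160
1/(1 + e^{2.0160}) = 0.1175
P = 0.06 + 0.94 × 0.1175 = 0.1705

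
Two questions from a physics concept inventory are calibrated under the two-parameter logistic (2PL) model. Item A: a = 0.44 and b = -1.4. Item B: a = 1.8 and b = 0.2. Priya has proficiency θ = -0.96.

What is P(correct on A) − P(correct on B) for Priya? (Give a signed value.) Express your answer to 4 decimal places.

0.4380

P(θ) = 1 / (1 + exp(−a(θ − b)))
P_A = 0.5482
P_B = 0.1103
P_A − P_B = 0.4380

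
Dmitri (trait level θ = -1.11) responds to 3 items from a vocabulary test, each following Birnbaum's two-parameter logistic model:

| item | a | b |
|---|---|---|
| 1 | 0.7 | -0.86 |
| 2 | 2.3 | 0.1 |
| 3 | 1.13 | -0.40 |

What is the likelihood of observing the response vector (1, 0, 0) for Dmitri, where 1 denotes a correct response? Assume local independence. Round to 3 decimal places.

0.297

P(θ) = 1 / (1 + exp(−a(θ − b)))
P_1 = 1/(1+e^{0.1750}) = 0.4564
P_2 = 1/(1+e^{2.7830}) = 0.0582
P_3 = 1/(1+e^{0.8023}) = 0.3095
L = P_1 × (1−P_2) × (1−P_3) = 0.4564 × 0.9418 × 0.6905 = 0.29675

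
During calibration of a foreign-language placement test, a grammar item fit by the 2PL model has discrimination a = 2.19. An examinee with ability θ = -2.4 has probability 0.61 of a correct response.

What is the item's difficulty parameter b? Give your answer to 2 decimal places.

-2.60

P(θ) = 1 / (1 + exp(−a(θ − b)))
logit(0.61) = ln(0.61/0.39) = 0.4473
b = θ − logit/(a) = -2.4 − 0.4473/2.1900 = -2.6043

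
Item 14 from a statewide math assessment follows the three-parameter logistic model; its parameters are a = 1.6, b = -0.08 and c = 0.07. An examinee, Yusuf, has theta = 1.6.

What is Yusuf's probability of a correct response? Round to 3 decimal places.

0.941

P(theta) = c + (1 − c) · 1 / (1 + exp(−a(theta − b)))
Exponent: 1.6 × (1.6 − (-0.08)) = 2.6880
1/(1 + e^{-2.6880}) = 0.9363
P = 0.07 + 0.93 × 0.9363 = 0.9408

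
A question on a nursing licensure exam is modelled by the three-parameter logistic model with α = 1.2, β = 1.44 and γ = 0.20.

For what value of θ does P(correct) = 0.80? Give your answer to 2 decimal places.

P(θ) = γ + (1 − γ) · 1 / (1 + exp(−α(θ − β)))
Remove guessing floor: (0.80 − 0.20)/(1 − 0.20) = 0.7500
logit = ln(0.7500/0.2500) = 1.0986
θ = β + logit/(α) = 1.44 + 1.0986/1.2000 = 2.3555

2.36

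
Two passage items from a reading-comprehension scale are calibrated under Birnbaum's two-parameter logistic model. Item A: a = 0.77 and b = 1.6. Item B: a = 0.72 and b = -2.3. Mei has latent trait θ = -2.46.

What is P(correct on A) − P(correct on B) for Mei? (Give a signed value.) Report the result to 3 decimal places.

-0.429

P(θ) = 1 / (1 + exp(−a(θ − b)))
P_A = 0.0420
P_B = 0.4712
P_A − P_B = -0.4292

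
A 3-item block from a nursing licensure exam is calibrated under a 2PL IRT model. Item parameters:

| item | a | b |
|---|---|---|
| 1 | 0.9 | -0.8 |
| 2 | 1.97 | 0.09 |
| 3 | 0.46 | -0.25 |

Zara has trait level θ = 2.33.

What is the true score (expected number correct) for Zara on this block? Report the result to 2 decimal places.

P(θ) = 1 / (1 + exp(−a(θ − b)))
P_1 = 1/(1+e^{-2.8170}) = 0.9436
P_2 = 1/(1+e^{-4.4128}) = 0.9880
P_3 = 1/(1+e^{-1.1868}) = 0.7662
E[score] = 0.9436 + 0.9880 + 0.7662 = 2.6978

2.70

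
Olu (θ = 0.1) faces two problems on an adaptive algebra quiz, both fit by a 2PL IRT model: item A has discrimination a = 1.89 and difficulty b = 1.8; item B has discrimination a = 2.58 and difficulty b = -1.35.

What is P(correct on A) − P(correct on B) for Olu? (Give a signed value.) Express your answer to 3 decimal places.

P(θ) = 1 / (1 + exp(−a(θ − b)))
P_A = 0.0387
P_B = 0.9768
P_A − P_B = -0.9381

-0.938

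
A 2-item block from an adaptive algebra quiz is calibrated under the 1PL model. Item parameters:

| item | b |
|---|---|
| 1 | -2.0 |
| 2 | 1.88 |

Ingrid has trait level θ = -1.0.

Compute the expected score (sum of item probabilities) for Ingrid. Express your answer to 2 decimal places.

0.78

P(θ) = 1 / (1 + exp(−(θ − b)))
P_1 = 1/(1+e^{-1.0000}) = 0.7311
P_2 = 1/(1+e^{2.8800}) = 0.0532
E[score] = 0.7311 + 0.0532 = 0.7842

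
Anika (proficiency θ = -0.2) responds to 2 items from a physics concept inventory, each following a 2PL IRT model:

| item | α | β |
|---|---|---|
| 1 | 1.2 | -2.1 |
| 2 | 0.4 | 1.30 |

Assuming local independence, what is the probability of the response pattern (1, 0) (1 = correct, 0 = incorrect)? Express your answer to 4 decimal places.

0.5857

P(θ) = 1 / (1 + exp(−α(θ − β)))
P_1 = 1/(1+e^{-2.2800}) = 0.9072
P_2 = 1/(1+e^{0.6000}) = 0.3543
L = P_1 × (1−P_2) = 0.9072 × 0.6457 = 0.58574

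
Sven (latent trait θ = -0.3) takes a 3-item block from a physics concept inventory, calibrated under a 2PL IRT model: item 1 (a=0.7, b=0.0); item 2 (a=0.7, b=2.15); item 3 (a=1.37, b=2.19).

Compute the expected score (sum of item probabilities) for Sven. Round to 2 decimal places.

0.63

P(θ) = 1 / (1 + exp(−a(θ − b)))
P_1 = 1/(1+e^{0.2100}) = 0.4477
P_2 = 1/(1+e^{1.7150}) = 0.1525
P_3 = 1/(1+e^{3.4113}) = 0.0319
E[score] = 0.4477 + 0.1525 + 0.0319 = 0.6322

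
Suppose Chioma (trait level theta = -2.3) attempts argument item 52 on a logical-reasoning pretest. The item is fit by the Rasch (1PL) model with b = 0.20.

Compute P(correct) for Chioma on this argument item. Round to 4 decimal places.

0.0759

P(theta) = 1 / (1 + exp(−(theta − b)))
Exponent: (-2.3 − 0.20) = -2.5000
1/(1 + e^{2.5000}) = 0.0759
P = 0.0759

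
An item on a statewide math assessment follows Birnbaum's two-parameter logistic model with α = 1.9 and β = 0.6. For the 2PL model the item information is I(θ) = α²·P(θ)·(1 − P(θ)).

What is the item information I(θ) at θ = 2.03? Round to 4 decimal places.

P = 1/(1+e^{-2.7170}) = 0.9380
P(1−P) = 0.9380 × 0.0620 = 0.0581
I = α² × P(1−P) = 1.9² × 0.0581 = 0.20987

0.2099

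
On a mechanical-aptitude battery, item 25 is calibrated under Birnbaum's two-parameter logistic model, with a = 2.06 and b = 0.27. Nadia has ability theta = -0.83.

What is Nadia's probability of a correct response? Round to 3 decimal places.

0.094

P(theta) = 1 / (1 + exp(−a(theta − b)))
Exponent: 2.06 × (-0.83 − 0.27) = -2.2660
1/(1 + e^{2.2660}) = 0.0940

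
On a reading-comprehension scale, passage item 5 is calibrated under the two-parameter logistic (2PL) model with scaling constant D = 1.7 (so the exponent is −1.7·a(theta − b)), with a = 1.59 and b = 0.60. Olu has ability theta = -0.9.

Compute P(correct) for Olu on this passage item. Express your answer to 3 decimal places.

P(theta) = 1 / (1 + exp(−D·a(theta − b)))
Exponent: 1.7 × 1.59 × (-0.9 − 0.60) = -4.0545
1/(1 + e^{4.0545}) = 0.0170
P = 0.0170

0.017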